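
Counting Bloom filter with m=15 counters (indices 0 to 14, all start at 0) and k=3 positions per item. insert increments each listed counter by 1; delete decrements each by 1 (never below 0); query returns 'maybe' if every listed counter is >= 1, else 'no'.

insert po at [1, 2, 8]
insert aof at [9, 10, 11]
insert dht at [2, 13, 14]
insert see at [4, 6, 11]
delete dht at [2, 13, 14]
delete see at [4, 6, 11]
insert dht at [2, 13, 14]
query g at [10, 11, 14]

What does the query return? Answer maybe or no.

Answer: maybe

Derivation:
Step 1: insert po at [1, 2, 8] -> counters=[0,1,1,0,0,0,0,0,1,0,0,0,0,0,0]
Step 2: insert aof at [9, 10, 11] -> counters=[0,1,1,0,0,0,0,0,1,1,1,1,0,0,0]
Step 3: insert dht at [2, 13, 14] -> counters=[0,1,2,0,0,0,0,0,1,1,1,1,0,1,1]
Step 4: insert see at [4, 6, 11] -> counters=[0,1,2,0,1,0,1,0,1,1,1,2,0,1,1]
Step 5: delete dht at [2, 13, 14] -> counters=[0,1,1,0,1,0,1,0,1,1,1,2,0,0,0]
Step 6: delete see at [4, 6, 11] -> counters=[0,1,1,0,0,0,0,0,1,1,1,1,0,0,0]
Step 7: insert dht at [2, 13, 14] -> counters=[0,1,2,0,0,0,0,0,1,1,1,1,0,1,1]
Query g: check counters[10]=1 counters[11]=1 counters[14]=1 -> maybe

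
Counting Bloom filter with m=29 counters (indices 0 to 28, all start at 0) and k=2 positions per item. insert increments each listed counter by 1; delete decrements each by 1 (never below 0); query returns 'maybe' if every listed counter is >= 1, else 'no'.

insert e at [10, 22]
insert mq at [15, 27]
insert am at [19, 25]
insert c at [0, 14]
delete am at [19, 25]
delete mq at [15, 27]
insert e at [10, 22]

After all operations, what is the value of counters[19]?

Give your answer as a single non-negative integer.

Answer: 0

Derivation:
Step 1: insert e at [10, 22] -> counters=[0,0,0,0,0,0,0,0,0,0,1,0,0,0,0,0,0,0,0,0,0,0,1,0,0,0,0,0,0]
Step 2: insert mq at [15, 27] -> counters=[0,0,0,0,0,0,0,0,0,0,1,0,0,0,0,1,0,0,0,0,0,0,1,0,0,0,0,1,0]
Step 3: insert am at [19, 25] -> counters=[0,0,0,0,0,0,0,0,0,0,1,0,0,0,0,1,0,0,0,1,0,0,1,0,0,1,0,1,0]
Step 4: insert c at [0, 14] -> counters=[1,0,0,0,0,0,0,0,0,0,1,0,0,0,1,1,0,0,0,1,0,0,1,0,0,1,0,1,0]
Step 5: delete am at [19, 25] -> counters=[1,0,0,0,0,0,0,0,0,0,1,0,0,0,1,1,0,0,0,0,0,0,1,0,0,0,0,1,0]
Step 6: delete mq at [15, 27] -> counters=[1,0,0,0,0,0,0,0,0,0,1,0,0,0,1,0,0,0,0,0,0,0,1,0,0,0,0,0,0]
Step 7: insert e at [10, 22] -> counters=[1,0,0,0,0,0,0,0,0,0,2,0,0,0,1,0,0,0,0,0,0,0,2,0,0,0,0,0,0]
Final counters=[1,0,0,0,0,0,0,0,0,0,2,0,0,0,1,0,0,0,0,0,0,0,2,0,0,0,0,0,0] -> counters[19]=0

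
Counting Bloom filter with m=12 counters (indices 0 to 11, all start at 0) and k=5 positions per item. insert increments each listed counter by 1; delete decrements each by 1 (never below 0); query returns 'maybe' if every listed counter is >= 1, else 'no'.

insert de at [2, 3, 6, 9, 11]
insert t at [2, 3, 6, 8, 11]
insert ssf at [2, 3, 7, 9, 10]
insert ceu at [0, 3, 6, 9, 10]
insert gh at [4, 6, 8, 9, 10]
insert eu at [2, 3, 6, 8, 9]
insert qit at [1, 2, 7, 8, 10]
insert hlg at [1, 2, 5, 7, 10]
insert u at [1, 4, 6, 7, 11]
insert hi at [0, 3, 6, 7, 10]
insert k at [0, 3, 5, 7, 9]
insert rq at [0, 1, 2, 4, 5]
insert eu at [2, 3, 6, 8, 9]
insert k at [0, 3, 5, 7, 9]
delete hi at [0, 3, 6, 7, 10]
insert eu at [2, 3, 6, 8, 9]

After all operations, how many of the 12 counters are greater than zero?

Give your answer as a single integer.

Answer: 12

Derivation:
Step 1: insert de at [2, 3, 6, 9, 11] -> counters=[0,0,1,1,0,0,1,0,0,1,0,1]
Step 2: insert t at [2, 3, 6, 8, 11] -> counters=[0,0,2,2,0,0,2,0,1,1,0,2]
Step 3: insert ssf at [2, 3, 7, 9, 10] -> counters=[0,0,3,3,0,0,2,1,1,2,1,2]
Step 4: insert ceu at [0, 3, 6, 9, 10] -> counters=[1,0,3,4,0,0,3,1,1,3,2,2]
Step 5: insert gh at [4, 6, 8, 9, 10] -> counters=[1,0,3,4,1,0,4,1,2,4,3,2]
Step 6: insert eu at [2, 3, 6, 8, 9] -> counters=[1,0,4,5,1,0,5,1,3,5,3,2]
Step 7: insert qit at [1, 2, 7, 8, 10] -> counters=[1,1,5,5,1,0,5,2,4,5,4,2]
Step 8: insert hlg at [1, 2, 5, 7, 10] -> counters=[1,2,6,5,1,1,5,3,4,5,5,2]
Step 9: insert u at [1, 4, 6, 7, 11] -> counters=[1,3,6,5,2,1,6,4,4,5,5,3]
Step 10: insert hi at [0, 3, 6, 7, 10] -> counters=[2,3,6,6,2,1,7,5,4,5,6,3]
Step 11: insert k at [0, 3, 5, 7, 9] -> counters=[3,3,6,7,2,2,7,6,4,6,6,3]
Step 12: insert rq at [0, 1, 2, 4, 5] -> counters=[4,4,7,7,3,3,7,6,4,6,6,3]
Step 13: insert eu at [2, 3, 6, 8, 9] -> counters=[4,4,8,8,3,3,8,6,5,7,6,3]
Step 14: insert k at [0, 3, 5, 7, 9] -> counters=[5,4,8,9,3,4,8,7,5,8,6,3]
Step 15: delete hi at [0, 3, 6, 7, 10] -> counters=[4,4,8,8,3,4,7,6,5,8,5,3]
Step 16: insert eu at [2, 3, 6, 8, 9] -> counters=[4,4,9,9,3,4,8,6,6,9,5,3]
Final counters=[4,4,9,9,3,4,8,6,6,9,5,3] -> 12 nonzero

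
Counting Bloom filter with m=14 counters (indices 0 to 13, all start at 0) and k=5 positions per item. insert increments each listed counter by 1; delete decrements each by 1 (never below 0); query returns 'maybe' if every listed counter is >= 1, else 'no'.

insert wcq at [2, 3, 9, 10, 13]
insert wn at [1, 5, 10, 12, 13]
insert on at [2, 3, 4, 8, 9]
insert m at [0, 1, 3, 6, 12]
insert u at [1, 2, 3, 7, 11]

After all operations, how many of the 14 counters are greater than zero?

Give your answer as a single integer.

Answer: 14

Derivation:
Step 1: insert wcq at [2, 3, 9, 10, 13] -> counters=[0,0,1,1,0,0,0,0,0,1,1,0,0,1]
Step 2: insert wn at [1, 5, 10, 12, 13] -> counters=[0,1,1,1,0,1,0,0,0,1,2,0,1,2]
Step 3: insert on at [2, 3, 4, 8, 9] -> counters=[0,1,2,2,1,1,0,0,1,2,2,0,1,2]
Step 4: insert m at [0, 1, 3, 6, 12] -> counters=[1,2,2,3,1,1,1,0,1,2,2,0,2,2]
Step 5: insert u at [1, 2, 3, 7, 11] -> counters=[1,3,3,4,1,1,1,1,1,2,2,1,2,2]
Final counters=[1,3,3,4,1,1,1,1,1,2,2,1,2,2] -> 14 nonzero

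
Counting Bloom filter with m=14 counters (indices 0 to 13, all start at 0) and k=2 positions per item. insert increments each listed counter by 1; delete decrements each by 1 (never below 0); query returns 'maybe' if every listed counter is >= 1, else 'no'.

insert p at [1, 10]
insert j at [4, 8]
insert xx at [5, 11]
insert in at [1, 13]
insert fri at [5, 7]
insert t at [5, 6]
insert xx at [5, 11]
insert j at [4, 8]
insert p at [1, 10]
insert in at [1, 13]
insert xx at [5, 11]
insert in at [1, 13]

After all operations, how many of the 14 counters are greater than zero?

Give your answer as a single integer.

Step 1: insert p at [1, 10] -> counters=[0,1,0,0,0,0,0,0,0,0,1,0,0,0]
Step 2: insert j at [4, 8] -> counters=[0,1,0,0,1,0,0,0,1,0,1,0,0,0]
Step 3: insert xx at [5, 11] -> counters=[0,1,0,0,1,1,0,0,1,0,1,1,0,0]
Step 4: insert in at [1, 13] -> counters=[0,2,0,0,1,1,0,0,1,0,1,1,0,1]
Step 5: insert fri at [5, 7] -> counters=[0,2,0,0,1,2,0,1,1,0,1,1,0,1]
Step 6: insert t at [5, 6] -> counters=[0,2,0,0,1,3,1,1,1,0,1,1,0,1]
Step 7: insert xx at [5, 11] -> counters=[0,2,0,0,1,4,1,1,1,0,1,2,0,1]
Step 8: insert j at [4, 8] -> counters=[0,2,0,0,2,4,1,1,2,0,1,2,0,1]
Step 9: insert p at [1, 10] -> counters=[0,3,0,0,2,4,1,1,2,0,2,2,0,1]
Step 10: insert in at [1, 13] -> counters=[0,4,0,0,2,4,1,1,2,0,2,2,0,2]
Step 11: insert xx at [5, 11] -> counters=[0,4,0,0,2,5,1,1,2,0,2,3,0,2]
Step 12: insert in at [1, 13] -> counters=[0,5,0,0,2,5,1,1,2,0,2,3,0,3]
Final counters=[0,5,0,0,2,5,1,1,2,0,2,3,0,3] -> 9 nonzero

Answer: 9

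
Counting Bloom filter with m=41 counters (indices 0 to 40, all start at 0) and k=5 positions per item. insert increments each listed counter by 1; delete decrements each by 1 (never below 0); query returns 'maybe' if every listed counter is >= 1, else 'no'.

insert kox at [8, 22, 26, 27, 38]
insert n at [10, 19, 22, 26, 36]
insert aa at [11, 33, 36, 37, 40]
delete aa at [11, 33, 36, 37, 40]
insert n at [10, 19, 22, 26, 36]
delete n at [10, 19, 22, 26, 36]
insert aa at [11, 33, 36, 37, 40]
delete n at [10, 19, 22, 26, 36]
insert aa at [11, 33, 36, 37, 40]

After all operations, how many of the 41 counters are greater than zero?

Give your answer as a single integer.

Answer: 10

Derivation:
Step 1: insert kox at [8, 22, 26, 27, 38] -> counters=[0,0,0,0,0,0,0,0,1,0,0,0,0,0,0,0,0,0,0,0,0,0,1,0,0,0,1,1,0,0,0,0,0,0,0,0,0,0,1,0,0]
Step 2: insert n at [10, 19, 22, 26, 36] -> counters=[0,0,0,0,0,0,0,0,1,0,1,0,0,0,0,0,0,0,0,1,0,0,2,0,0,0,2,1,0,0,0,0,0,0,0,0,1,0,1,0,0]
Step 3: insert aa at [11, 33, 36, 37, 40] -> counters=[0,0,0,0,0,0,0,0,1,0,1,1,0,0,0,0,0,0,0,1,0,0,2,0,0,0,2,1,0,0,0,0,0,1,0,0,2,1,1,0,1]
Step 4: delete aa at [11, 33, 36, 37, 40] -> counters=[0,0,0,0,0,0,0,0,1,0,1,0,0,0,0,0,0,0,0,1,0,0,2,0,0,0,2,1,0,0,0,0,0,0,0,0,1,0,1,0,0]
Step 5: insert n at [10, 19, 22, 26, 36] -> counters=[0,0,0,0,0,0,0,0,1,0,2,0,0,0,0,0,0,0,0,2,0,0,3,0,0,0,3,1,0,0,0,0,0,0,0,0,2,0,1,0,0]
Step 6: delete n at [10, 19, 22, 26, 36] -> counters=[0,0,0,0,0,0,0,0,1,0,1,0,0,0,0,0,0,0,0,1,0,0,2,0,0,0,2,1,0,0,0,0,0,0,0,0,1,0,1,0,0]
Step 7: insert aa at [11, 33, 36, 37, 40] -> counters=[0,0,0,0,0,0,0,0,1,0,1,1,0,0,0,0,0,0,0,1,0,0,2,0,0,0,2,1,0,0,0,0,0,1,0,0,2,1,1,0,1]
Step 8: delete n at [10, 19, 22, 26, 36] -> counters=[0,0,0,0,0,0,0,0,1,0,0,1,0,0,0,0,0,0,0,0,0,0,1,0,0,0,1,1,0,0,0,0,0,1,0,0,1,1,1,0,1]
Step 9: insert aa at [11, 33, 36, 37, 40] -> counters=[0,0,0,0,0,0,0,0,1,0,0,2,0,0,0,0,0,0,0,0,0,0,1,0,0,0,1,1,0,0,0,0,0,2,0,0,2,2,1,0,2]
Final counters=[0,0,0,0,0,0,0,0,1,0,0,2,0,0,0,0,0,0,0,0,0,0,1,0,0,0,1,1,0,0,0,0,0,2,0,0,2,2,1,0,2] -> 10 nonzero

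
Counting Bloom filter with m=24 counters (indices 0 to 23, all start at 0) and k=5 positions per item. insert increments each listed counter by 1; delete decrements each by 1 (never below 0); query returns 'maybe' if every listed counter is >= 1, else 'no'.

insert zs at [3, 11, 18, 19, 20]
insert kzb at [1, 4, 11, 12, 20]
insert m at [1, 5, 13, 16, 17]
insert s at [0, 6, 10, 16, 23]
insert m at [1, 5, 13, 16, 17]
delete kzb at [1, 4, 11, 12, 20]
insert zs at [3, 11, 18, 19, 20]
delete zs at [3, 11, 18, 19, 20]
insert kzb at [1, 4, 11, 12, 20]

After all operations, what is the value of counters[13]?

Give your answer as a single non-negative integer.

Answer: 2

Derivation:
Step 1: insert zs at [3, 11, 18, 19, 20] -> counters=[0,0,0,1,0,0,0,0,0,0,0,1,0,0,0,0,0,0,1,1,1,0,0,0]
Step 2: insert kzb at [1, 4, 11, 12, 20] -> counters=[0,1,0,1,1,0,0,0,0,0,0,2,1,0,0,0,0,0,1,1,2,0,0,0]
Step 3: insert m at [1, 5, 13, 16, 17] -> counters=[0,2,0,1,1,1,0,0,0,0,0,2,1,1,0,0,1,1,1,1,2,0,0,0]
Step 4: insert s at [0, 6, 10, 16, 23] -> counters=[1,2,0,1,1,1,1,0,0,0,1,2,1,1,0,0,2,1,1,1,2,0,0,1]
Step 5: insert m at [1, 5, 13, 16, 17] -> counters=[1,3,0,1,1,2,1,0,0,0,1,2,1,2,0,0,3,2,1,1,2,0,0,1]
Step 6: delete kzb at [1, 4, 11, 12, 20] -> counters=[1,2,0,1,0,2,1,0,0,0,1,1,0,2,0,0,3,2,1,1,1,0,0,1]
Step 7: insert zs at [3, 11, 18, 19, 20] -> counters=[1,2,0,2,0,2,1,0,0,0,1,2,0,2,0,0,3,2,2,2,2,0,0,1]
Step 8: delete zs at [3, 11, 18, 19, 20] -> counters=[1,2,0,1,0,2,1,0,0,0,1,1,0,2,0,0,3,2,1,1,1,0,0,1]
Step 9: insert kzb at [1, 4, 11, 12, 20] -> counters=[1,3,0,1,1,2,1,0,0,0,1,2,1,2,0,0,3,2,1,1,2,0,0,1]
Final counters=[1,3,0,1,1,2,1,0,0,0,1,2,1,2,0,0,3,2,1,1,2,0,0,1] -> counters[13]=2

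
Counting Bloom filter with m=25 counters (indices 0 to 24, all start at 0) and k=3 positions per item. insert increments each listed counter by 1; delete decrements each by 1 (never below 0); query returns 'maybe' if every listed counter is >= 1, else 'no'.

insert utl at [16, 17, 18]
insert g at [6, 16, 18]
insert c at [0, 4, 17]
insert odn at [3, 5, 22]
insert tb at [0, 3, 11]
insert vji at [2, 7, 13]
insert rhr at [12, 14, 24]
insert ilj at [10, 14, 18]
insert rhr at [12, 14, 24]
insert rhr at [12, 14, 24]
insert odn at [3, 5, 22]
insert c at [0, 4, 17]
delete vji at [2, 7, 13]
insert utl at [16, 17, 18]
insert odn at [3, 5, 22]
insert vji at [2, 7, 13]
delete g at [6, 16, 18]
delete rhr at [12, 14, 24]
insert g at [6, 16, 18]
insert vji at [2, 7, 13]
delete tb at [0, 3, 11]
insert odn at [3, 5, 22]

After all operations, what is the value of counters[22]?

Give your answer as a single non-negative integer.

Answer: 4

Derivation:
Step 1: insert utl at [16, 17, 18] -> counters=[0,0,0,0,0,0,0,0,0,0,0,0,0,0,0,0,1,1,1,0,0,0,0,0,0]
Step 2: insert g at [6, 16, 18] -> counters=[0,0,0,0,0,0,1,0,0,0,0,0,0,0,0,0,2,1,2,0,0,0,0,0,0]
Step 3: insert c at [0, 4, 17] -> counters=[1,0,0,0,1,0,1,0,0,0,0,0,0,0,0,0,2,2,2,0,0,0,0,0,0]
Step 4: insert odn at [3, 5, 22] -> counters=[1,0,0,1,1,1,1,0,0,0,0,0,0,0,0,0,2,2,2,0,0,0,1,0,0]
Step 5: insert tb at [0, 3, 11] -> counters=[2,0,0,2,1,1,1,0,0,0,0,1,0,0,0,0,2,2,2,0,0,0,1,0,0]
Step 6: insert vji at [2, 7, 13] -> counters=[2,0,1,2,1,1,1,1,0,0,0,1,0,1,0,0,2,2,2,0,0,0,1,0,0]
Step 7: insert rhr at [12, 14, 24] -> counters=[2,0,1,2,1,1,1,1,0,0,0,1,1,1,1,0,2,2,2,0,0,0,1,0,1]
Step 8: insert ilj at [10, 14, 18] -> counters=[2,0,1,2,1,1,1,1,0,0,1,1,1,1,2,0,2,2,3,0,0,0,1,0,1]
Step 9: insert rhr at [12, 14, 24] -> counters=[2,0,1,2,1,1,1,1,0,0,1,1,2,1,3,0,2,2,3,0,0,0,1,0,2]
Step 10: insert rhr at [12, 14, 24] -> counters=[2,0,1,2,1,1,1,1,0,0,1,1,3,1,4,0,2,2,3,0,0,0,1,0,3]
Step 11: insert odn at [3, 5, 22] -> counters=[2,0,1,3,1,2,1,1,0,0,1,1,3,1,4,0,2,2,3,0,0,0,2,0,3]
Step 12: insert c at [0, 4, 17] -> counters=[3,0,1,3,2,2,1,1,0,0,1,1,3,1,4,0,2,3,3,0,0,0,2,0,3]
Step 13: delete vji at [2, 7, 13] -> counters=[3,0,0,3,2,2,1,0,0,0,1,1,3,0,4,0,2,3,3,0,0,0,2,0,3]
Step 14: insert utl at [16, 17, 18] -> counters=[3,0,0,3,2,2,1,0,0,0,1,1,3,0,4,0,3,4,4,0,0,0,2,0,3]
Step 15: insert odn at [3, 5, 22] -> counters=[3,0,0,4,2,3,1,0,0,0,1,1,3,0,4,0,3,4,4,0,0,0,3,0,3]
Step 16: insert vji at [2, 7, 13] -> counters=[3,0,1,4,2,3,1,1,0,0,1,1,3,1,4,0,3,4,4,0,0,0,3,0,3]
Step 17: delete g at [6, 16, 18] -> counters=[3,0,1,4,2,3,0,1,0,0,1,1,3,1,4,0,2,4,3,0,0,0,3,0,3]
Step 18: delete rhr at [12, 14, 24] -> counters=[3,0,1,4,2,3,0,1,0,0,1,1,2,1,3,0,2,4,3,0,0,0,3,0,2]
Step 19: insert g at [6, 16, 18] -> counters=[3,0,1,4,2,3,1,1,0,0,1,1,2,1,3,0,3,4,4,0,0,0,3,0,2]
Step 20: insert vji at [2, 7, 13] -> counters=[3,0,2,4,2,3,1,2,0,0,1,1,2,2,3,0,3,4,4,0,0,0,3,0,2]
Step 21: delete tb at [0, 3, 11] -> counters=[2,0,2,3,2,3,1,2,0,0,1,0,2,2,3,0,3,4,4,0,0,0,3,0,2]
Step 22: insert odn at [3, 5, 22] -> counters=[2,0,2,4,2,4,1,2,0,0,1,0,2,2,3,0,3,4,4,0,0,0,4,0,2]
Final counters=[2,0,2,4,2,4,1,2,0,0,1,0,2,2,3,0,3,4,4,0,0,0,4,0,2] -> counters[22]=4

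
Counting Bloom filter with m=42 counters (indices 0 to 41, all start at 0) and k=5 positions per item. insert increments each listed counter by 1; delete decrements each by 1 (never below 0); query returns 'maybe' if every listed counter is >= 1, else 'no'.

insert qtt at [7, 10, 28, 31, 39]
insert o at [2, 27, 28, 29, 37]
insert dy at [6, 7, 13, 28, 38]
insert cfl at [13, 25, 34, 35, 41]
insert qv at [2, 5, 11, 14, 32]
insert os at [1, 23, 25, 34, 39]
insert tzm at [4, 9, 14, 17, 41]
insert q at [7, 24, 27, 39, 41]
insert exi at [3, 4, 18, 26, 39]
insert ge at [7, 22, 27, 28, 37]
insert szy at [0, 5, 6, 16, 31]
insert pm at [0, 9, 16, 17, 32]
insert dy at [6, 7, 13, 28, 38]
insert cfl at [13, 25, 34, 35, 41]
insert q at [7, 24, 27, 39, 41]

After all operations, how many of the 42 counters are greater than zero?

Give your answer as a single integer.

Step 1: insert qtt at [7, 10, 28, 31, 39] -> counters=[0,0,0,0,0,0,0,1,0,0,1,0,0,0,0,0,0,0,0,0,0,0,0,0,0,0,0,0,1,0,0,1,0,0,0,0,0,0,0,1,0,0]
Step 2: insert o at [2, 27, 28, 29, 37] -> counters=[0,0,1,0,0,0,0,1,0,0,1,0,0,0,0,0,0,0,0,0,0,0,0,0,0,0,0,1,2,1,0,1,0,0,0,0,0,1,0,1,0,0]
Step 3: insert dy at [6, 7, 13, 28, 38] -> counters=[0,0,1,0,0,0,1,2,0,0,1,0,0,1,0,0,0,0,0,0,0,0,0,0,0,0,0,1,3,1,0,1,0,0,0,0,0,1,1,1,0,0]
Step 4: insert cfl at [13, 25, 34, 35, 41] -> counters=[0,0,1,0,0,0,1,2,0,0,1,0,0,2,0,0,0,0,0,0,0,0,0,0,0,1,0,1,3,1,0,1,0,0,1,1,0,1,1,1,0,1]
Step 5: insert qv at [2, 5, 11, 14, 32] -> counters=[0,0,2,0,0,1,1,2,0,0,1,1,0,2,1,0,0,0,0,0,0,0,0,0,0,1,0,1,3,1,0,1,1,0,1,1,0,1,1,1,0,1]
Step 6: insert os at [1, 23, 25, 34, 39] -> counters=[0,1,2,0,0,1,1,2,0,0,1,1,0,2,1,0,0,0,0,0,0,0,0,1,0,2,0,1,3,1,0,1,1,0,2,1,0,1,1,2,0,1]
Step 7: insert tzm at [4, 9, 14, 17, 41] -> counters=[0,1,2,0,1,1,1,2,0,1,1,1,0,2,2,0,0,1,0,0,0,0,0,1,0,2,0,1,3,1,0,1,1,0,2,1,0,1,1,2,0,2]
Step 8: insert q at [7, 24, 27, 39, 41] -> counters=[0,1,2,0,1,1,1,3,0,1,1,1,0,2,2,0,0,1,0,0,0,0,0,1,1,2,0,2,3,1,0,1,1,0,2,1,0,1,1,3,0,3]
Step 9: insert exi at [3, 4, 18, 26, 39] -> counters=[0,1,2,1,2,1,1,3,0,1,1,1,0,2,2,0,0,1,1,0,0,0,0,1,1,2,1,2,3,1,0,1,1,0,2,1,0,1,1,4,0,3]
Step 10: insert ge at [7, 22, 27, 28, 37] -> counters=[0,1,2,1,2,1,1,4,0,1,1,1,0,2,2,0,0,1,1,0,0,0,1,1,1,2,1,3,4,1,0,1,1,0,2,1,0,2,1,4,0,3]
Step 11: insert szy at [0, 5, 6, 16, 31] -> counters=[1,1,2,1,2,2,2,4,0,1,1,1,0,2,2,0,1,1,1,0,0,0,1,1,1,2,1,3,4,1,0,2,1,0,2,1,0,2,1,4,0,3]
Step 12: insert pm at [0, 9, 16, 17, 32] -> counters=[2,1,2,1,2,2,2,4,0,2,1,1,0,2,2,0,2,2,1,0,0,0,1,1,1,2,1,3,4,1,0,2,2,0,2,1,0,2,1,4,0,3]
Step 13: insert dy at [6, 7, 13, 28, 38] -> counters=[2,1,2,1,2,2,3,5,0,2,1,1,0,3,2,0,2,2,1,0,0,0,1,1,1,2,1,3,5,1,0,2,2,0,2,1,0,2,2,4,0,3]
Step 14: insert cfl at [13, 25, 34, 35, 41] -> counters=[2,1,2,1,2,2,3,5,0,2,1,1,0,4,2,0,2,2,1,0,0,0,1,1,1,3,1,3,5,1,0,2,2,0,3,2,0,2,2,4,0,4]
Step 15: insert q at [7, 24, 27, 39, 41] -> counters=[2,1,2,1,2,2,3,6,0,2,1,1,0,4,2,0,2,2,1,0,0,0,1,1,2,3,1,4,5,1,0,2,2,0,3,2,0,2,2,5,0,5]
Final counters=[2,1,2,1,2,2,3,6,0,2,1,1,0,4,2,0,2,2,1,0,0,0,1,1,2,3,1,4,5,1,0,2,2,0,3,2,0,2,2,5,0,5] -> 32 nonzero

Answer: 32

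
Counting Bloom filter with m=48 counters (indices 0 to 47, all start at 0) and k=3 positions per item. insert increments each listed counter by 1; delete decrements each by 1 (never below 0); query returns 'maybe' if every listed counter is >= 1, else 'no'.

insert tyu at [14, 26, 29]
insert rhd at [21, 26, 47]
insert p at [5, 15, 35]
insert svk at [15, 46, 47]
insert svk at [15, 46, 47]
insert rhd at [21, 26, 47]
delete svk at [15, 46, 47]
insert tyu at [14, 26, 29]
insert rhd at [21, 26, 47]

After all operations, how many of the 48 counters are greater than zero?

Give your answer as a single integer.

Answer: 9

Derivation:
Step 1: insert tyu at [14, 26, 29] -> counters=[0,0,0,0,0,0,0,0,0,0,0,0,0,0,1,0,0,0,0,0,0,0,0,0,0,0,1,0,0,1,0,0,0,0,0,0,0,0,0,0,0,0,0,0,0,0,0,0]
Step 2: insert rhd at [21, 26, 47] -> counters=[0,0,0,0,0,0,0,0,0,0,0,0,0,0,1,0,0,0,0,0,0,1,0,0,0,0,2,0,0,1,0,0,0,0,0,0,0,0,0,0,0,0,0,0,0,0,0,1]
Step 3: insert p at [5, 15, 35] -> counters=[0,0,0,0,0,1,0,0,0,0,0,0,0,0,1,1,0,0,0,0,0,1,0,0,0,0,2,0,0,1,0,0,0,0,0,1,0,0,0,0,0,0,0,0,0,0,0,1]
Step 4: insert svk at [15, 46, 47] -> counters=[0,0,0,0,0,1,0,0,0,0,0,0,0,0,1,2,0,0,0,0,0,1,0,0,0,0,2,0,0,1,0,0,0,0,0,1,0,0,0,0,0,0,0,0,0,0,1,2]
Step 5: insert svk at [15, 46, 47] -> counters=[0,0,0,0,0,1,0,0,0,0,0,0,0,0,1,3,0,0,0,0,0,1,0,0,0,0,2,0,0,1,0,0,0,0,0,1,0,0,0,0,0,0,0,0,0,0,2,3]
Step 6: insert rhd at [21, 26, 47] -> counters=[0,0,0,0,0,1,0,0,0,0,0,0,0,0,1,3,0,0,0,0,0,2,0,0,0,0,3,0,0,1,0,0,0,0,0,1,0,0,0,0,0,0,0,0,0,0,2,4]
Step 7: delete svk at [15, 46, 47] -> counters=[0,0,0,0,0,1,0,0,0,0,0,0,0,0,1,2,0,0,0,0,0,2,0,0,0,0,3,0,0,1,0,0,0,0,0,1,0,0,0,0,0,0,0,0,0,0,1,3]
Step 8: insert tyu at [14, 26, 29] -> counters=[0,0,0,0,0,1,0,0,0,0,0,0,0,0,2,2,0,0,0,0,0,2,0,0,0,0,4,0,0,2,0,0,0,0,0,1,0,0,0,0,0,0,0,0,0,0,1,3]
Step 9: insert rhd at [21, 26, 47] -> counters=[0,0,0,0,0,1,0,0,0,0,0,0,0,0,2,2,0,0,0,0,0,3,0,0,0,0,5,0,0,2,0,0,0,0,0,1,0,0,0,0,0,0,0,0,0,0,1,4]
Final counters=[0,0,0,0,0,1,0,0,0,0,0,0,0,0,2,2,0,0,0,0,0,3,0,0,0,0,5,0,0,2,0,0,0,0,0,1,0,0,0,0,0,0,0,0,0,0,1,4] -> 9 nonzero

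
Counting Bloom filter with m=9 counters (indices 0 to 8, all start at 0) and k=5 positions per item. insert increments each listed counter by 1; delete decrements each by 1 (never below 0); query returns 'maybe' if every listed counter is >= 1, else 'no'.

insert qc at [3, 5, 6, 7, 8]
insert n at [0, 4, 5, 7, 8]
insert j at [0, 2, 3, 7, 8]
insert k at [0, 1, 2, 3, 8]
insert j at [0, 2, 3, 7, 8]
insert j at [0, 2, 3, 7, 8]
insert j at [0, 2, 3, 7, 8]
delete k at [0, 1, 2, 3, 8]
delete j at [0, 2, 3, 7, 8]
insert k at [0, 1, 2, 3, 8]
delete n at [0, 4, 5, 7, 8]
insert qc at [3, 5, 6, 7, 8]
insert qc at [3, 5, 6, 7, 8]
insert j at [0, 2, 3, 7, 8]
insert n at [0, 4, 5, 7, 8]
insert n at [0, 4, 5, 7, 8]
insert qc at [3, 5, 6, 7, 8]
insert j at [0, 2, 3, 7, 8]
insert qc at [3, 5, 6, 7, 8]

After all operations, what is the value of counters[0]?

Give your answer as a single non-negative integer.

Answer: 8

Derivation:
Step 1: insert qc at [3, 5, 6, 7, 8] -> counters=[0,0,0,1,0,1,1,1,1]
Step 2: insert n at [0, 4, 5, 7, 8] -> counters=[1,0,0,1,1,2,1,2,2]
Step 3: insert j at [0, 2, 3, 7, 8] -> counters=[2,0,1,2,1,2,1,3,3]
Step 4: insert k at [0, 1, 2, 3, 8] -> counters=[3,1,2,3,1,2,1,3,4]
Step 5: insert j at [0, 2, 3, 7, 8] -> counters=[4,1,3,4,1,2,1,4,5]
Step 6: insert j at [0, 2, 3, 7, 8] -> counters=[5,1,4,5,1,2,1,5,6]
Step 7: insert j at [0, 2, 3, 7, 8] -> counters=[6,1,5,6,1,2,1,6,7]
Step 8: delete k at [0, 1, 2, 3, 8] -> counters=[5,0,4,5,1,2,1,6,6]
Step 9: delete j at [0, 2, 3, 7, 8] -> counters=[4,0,3,4,1,2,1,5,5]
Step 10: insert k at [0, 1, 2, 3, 8] -> counters=[5,1,4,5,1,2,1,5,6]
Step 11: delete n at [0, 4, 5, 7, 8] -> counters=[4,1,4,5,0,1,1,4,5]
Step 12: insert qc at [3, 5, 6, 7, 8] -> counters=[4,1,4,6,0,2,2,5,6]
Step 13: insert qc at [3, 5, 6, 7, 8] -> counters=[4,1,4,7,0,3,3,6,7]
Step 14: insert j at [0, 2, 3, 7, 8] -> counters=[5,1,5,8,0,3,3,7,8]
Step 15: insert n at [0, 4, 5, 7, 8] -> counters=[6,1,5,8,1,4,3,8,9]
Step 16: insert n at [0, 4, 5, 7, 8] -> counters=[7,1,5,8,2,5,3,9,10]
Step 17: insert qc at [3, 5, 6, 7, 8] -> counters=[7,1,5,9,2,6,4,10,11]
Step 18: insert j at [0, 2, 3, 7, 8] -> counters=[8,1,6,10,2,6,4,11,12]
Step 19: insert qc at [3, 5, 6, 7, 8] -> counters=[8,1,6,11,2,7,5,12,13]
Final counters=[8,1,6,11,2,7,5,12,13] -> counters[0]=8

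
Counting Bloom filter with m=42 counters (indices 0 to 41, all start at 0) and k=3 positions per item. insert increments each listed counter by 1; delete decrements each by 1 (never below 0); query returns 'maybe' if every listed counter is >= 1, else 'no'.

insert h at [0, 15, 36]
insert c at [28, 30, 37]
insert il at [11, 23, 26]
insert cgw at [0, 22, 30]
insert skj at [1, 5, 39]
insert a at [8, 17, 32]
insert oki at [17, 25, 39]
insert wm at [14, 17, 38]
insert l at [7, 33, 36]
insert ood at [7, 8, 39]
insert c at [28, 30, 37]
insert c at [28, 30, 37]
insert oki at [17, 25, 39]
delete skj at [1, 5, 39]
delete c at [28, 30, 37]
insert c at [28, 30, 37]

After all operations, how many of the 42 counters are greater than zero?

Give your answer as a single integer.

Step 1: insert h at [0, 15, 36] -> counters=[1,0,0,0,0,0,0,0,0,0,0,0,0,0,0,1,0,0,0,0,0,0,0,0,0,0,0,0,0,0,0,0,0,0,0,0,1,0,0,0,0,0]
Step 2: insert c at [28, 30, 37] -> counters=[1,0,0,0,0,0,0,0,0,0,0,0,0,0,0,1,0,0,0,0,0,0,0,0,0,0,0,0,1,0,1,0,0,0,0,0,1,1,0,0,0,0]
Step 3: insert il at [11, 23, 26] -> counters=[1,0,0,0,0,0,0,0,0,0,0,1,0,0,0,1,0,0,0,0,0,0,0,1,0,0,1,0,1,0,1,0,0,0,0,0,1,1,0,0,0,0]
Step 4: insert cgw at [0, 22, 30] -> counters=[2,0,0,0,0,0,0,0,0,0,0,1,0,0,0,1,0,0,0,0,0,0,1,1,0,0,1,0,1,0,2,0,0,0,0,0,1,1,0,0,0,0]
Step 5: insert skj at [1, 5, 39] -> counters=[2,1,0,0,0,1,0,0,0,0,0,1,0,0,0,1,0,0,0,0,0,0,1,1,0,0,1,0,1,0,2,0,0,0,0,0,1,1,0,1,0,0]
Step 6: insert a at [8, 17, 32] -> counters=[2,1,0,0,0,1,0,0,1,0,0,1,0,0,0,1,0,1,0,0,0,0,1,1,0,0,1,0,1,0,2,0,1,0,0,0,1,1,0,1,0,0]
Step 7: insert oki at [17, 25, 39] -> counters=[2,1,0,0,0,1,0,0,1,0,0,1,0,0,0,1,0,2,0,0,0,0,1,1,0,1,1,0,1,0,2,0,1,0,0,0,1,1,0,2,0,0]
Step 8: insert wm at [14, 17, 38] -> counters=[2,1,0,0,0,1,0,0,1,0,0,1,0,0,1,1,0,3,0,0,0,0,1,1,0,1,1,0,1,0,2,0,1,0,0,0,1,1,1,2,0,0]
Step 9: insert l at [7, 33, 36] -> counters=[2,1,0,0,0,1,0,1,1,0,0,1,0,0,1,1,0,3,0,0,0,0,1,1,0,1,1,0,1,0,2,0,1,1,0,0,2,1,1,2,0,0]
Step 10: insert ood at [7, 8, 39] -> counters=[2,1,0,0,0,1,0,2,2,0,0,1,0,0,1,1,0,3,0,0,0,0,1,1,0,1,1,0,1,0,2,0,1,1,0,0,2,1,1,3,0,0]
Step 11: insert c at [28, 30, 37] -> counters=[2,1,0,0,0,1,0,2,2,0,0,1,0,0,1,1,0,3,0,0,0,0,1,1,0,1,1,0,2,0,3,0,1,1,0,0,2,2,1,3,0,0]
Step 12: insert c at [28, 30, 37] -> counters=[2,1,0,0,0,1,0,2,2,0,0,1,0,0,1,1,0,3,0,0,0,0,1,1,0,1,1,0,3,0,4,0,1,1,0,0,2,3,1,3,0,0]
Step 13: insert oki at [17, 25, 39] -> counters=[2,1,0,0,0,1,0,2,2,0,0,1,0,0,1,1,0,4,0,0,0,0,1,1,0,2,1,0,3,0,4,0,1,1,0,0,2,3,1,4,0,0]
Step 14: delete skj at [1, 5, 39] -> counters=[2,0,0,0,0,0,0,2,2,0,0,1,0,0,1,1,0,4,0,0,0,0,1,1,0,2,1,0,3,0,4,0,1,1,0,0,2,3,1,3,0,0]
Step 15: delete c at [28, 30, 37] -> counters=[2,0,0,0,0,0,0,2,2,0,0,1,0,0,1,1,0,4,0,0,0,0,1,1,0,2,1,0,2,0,3,0,1,1,0,0,2,2,1,3,0,0]
Step 16: insert c at [28, 30, 37] -> counters=[2,0,0,0,0,0,0,2,2,0,0,1,0,0,1,1,0,4,0,0,0,0,1,1,0,2,1,0,3,0,4,0,1,1,0,0,2,3,1,3,0,0]
Final counters=[2,0,0,0,0,0,0,2,2,0,0,1,0,0,1,1,0,4,0,0,0,0,1,1,0,2,1,0,3,0,4,0,1,1,0,0,2,3,1,3,0,0] -> 19 nonzero

Answer: 19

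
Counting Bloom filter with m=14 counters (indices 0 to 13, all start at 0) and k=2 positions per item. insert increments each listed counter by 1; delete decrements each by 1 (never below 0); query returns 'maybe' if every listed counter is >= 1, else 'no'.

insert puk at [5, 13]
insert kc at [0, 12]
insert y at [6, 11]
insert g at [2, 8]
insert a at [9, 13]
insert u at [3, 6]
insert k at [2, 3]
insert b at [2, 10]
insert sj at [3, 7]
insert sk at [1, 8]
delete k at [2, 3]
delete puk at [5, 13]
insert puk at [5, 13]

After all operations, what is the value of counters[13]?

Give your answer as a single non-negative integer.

Step 1: insert puk at [5, 13] -> counters=[0,0,0,0,0,1,0,0,0,0,0,0,0,1]
Step 2: insert kc at [0, 12] -> counters=[1,0,0,0,0,1,0,0,0,0,0,0,1,1]
Step 3: insert y at [6, 11] -> counters=[1,0,0,0,0,1,1,0,0,0,0,1,1,1]
Step 4: insert g at [2, 8] -> counters=[1,0,1,0,0,1,1,0,1,0,0,1,1,1]
Step 5: insert a at [9, 13] -> counters=[1,0,1,0,0,1,1,0,1,1,0,1,1,2]
Step 6: insert u at [3, 6] -> counters=[1,0,1,1,0,1,2,0,1,1,0,1,1,2]
Step 7: insert k at [2, 3] -> counters=[1,0,2,2,0,1,2,0,1,1,0,1,1,2]
Step 8: insert b at [2, 10] -> counters=[1,0,3,2,0,1,2,0,1,1,1,1,1,2]
Step 9: insert sj at [3, 7] -> counters=[1,0,3,3,0,1,2,1,1,1,1,1,1,2]
Step 10: insert sk at [1, 8] -> counters=[1,1,3,3,0,1,2,1,2,1,1,1,1,2]
Step 11: delete k at [2, 3] -> counters=[1,1,2,2,0,1,2,1,2,1,1,1,1,2]
Step 12: delete puk at [5, 13] -> counters=[1,1,2,2,0,0,2,1,2,1,1,1,1,1]
Step 13: insert puk at [5, 13] -> counters=[1,1,2,2,0,1,2,1,2,1,1,1,1,2]
Final counters=[1,1,2,2,0,1,2,1,2,1,1,1,1,2] -> counters[13]=2

Answer: 2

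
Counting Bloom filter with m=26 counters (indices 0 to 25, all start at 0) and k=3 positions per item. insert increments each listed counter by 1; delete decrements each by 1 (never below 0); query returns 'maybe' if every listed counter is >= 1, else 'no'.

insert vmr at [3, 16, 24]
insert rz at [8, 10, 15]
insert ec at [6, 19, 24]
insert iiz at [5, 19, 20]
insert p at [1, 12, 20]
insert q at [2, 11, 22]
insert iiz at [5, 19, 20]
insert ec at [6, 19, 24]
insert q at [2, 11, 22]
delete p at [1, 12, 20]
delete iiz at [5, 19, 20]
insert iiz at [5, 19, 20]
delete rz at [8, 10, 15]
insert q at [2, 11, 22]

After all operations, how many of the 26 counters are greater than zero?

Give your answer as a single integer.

Step 1: insert vmr at [3, 16, 24] -> counters=[0,0,0,1,0,0,0,0,0,0,0,0,0,0,0,0,1,0,0,0,0,0,0,0,1,0]
Step 2: insert rz at [8, 10, 15] -> counters=[0,0,0,1,0,0,0,0,1,0,1,0,0,0,0,1,1,0,0,0,0,0,0,0,1,0]
Step 3: insert ec at [6, 19, 24] -> counters=[0,0,0,1,0,0,1,0,1,0,1,0,0,0,0,1,1,0,0,1,0,0,0,0,2,0]
Step 4: insert iiz at [5, 19, 20] -> counters=[0,0,0,1,0,1,1,0,1,0,1,0,0,0,0,1,1,0,0,2,1,0,0,0,2,0]
Step 5: insert p at [1, 12, 20] -> counters=[0,1,0,1,0,1,1,0,1,0,1,0,1,0,0,1,1,0,0,2,2,0,0,0,2,0]
Step 6: insert q at [2, 11, 22] -> counters=[0,1,1,1,0,1,1,0,1,0,1,1,1,0,0,1,1,0,0,2,2,0,1,0,2,0]
Step 7: insert iiz at [5, 19, 20] -> counters=[0,1,1,1,0,2,1,0,1,0,1,1,1,0,0,1,1,0,0,3,3,0,1,0,2,0]
Step 8: insert ec at [6, 19, 24] -> counters=[0,1,1,1,0,2,2,0,1,0,1,1,1,0,0,1,1,0,0,4,3,0,1,0,3,0]
Step 9: insert q at [2, 11, 22] -> counters=[0,1,2,1,0,2,2,0,1,0,1,2,1,0,0,1,1,0,0,4,3,0,2,0,3,0]
Step 10: delete p at [1, 12, 20] -> counters=[0,0,2,1,0,2,2,0,1,0,1,2,0,0,0,1,1,0,0,4,2,0,2,0,3,0]
Step 11: delete iiz at [5, 19, 20] -> counters=[0,0,2,1,0,1,2,0,1,0,1,2,0,0,0,1,1,0,0,3,1,0,2,0,3,0]
Step 12: insert iiz at [5, 19, 20] -> counters=[0,0,2,1,0,2,2,0,1,0,1,2,0,0,0,1,1,0,0,4,2,0,2,0,3,0]
Step 13: delete rz at [8, 10, 15] -> counters=[0,0,2,1,0,2,2,0,0,0,0,2,0,0,0,0,1,0,0,4,2,0,2,0,3,0]
Step 14: insert q at [2, 11, 22] -> counters=[0,0,3,1,0,2,2,0,0,0,0,3,0,0,0,0,1,0,0,4,2,0,3,0,3,0]
Final counters=[0,0,3,1,0,2,2,0,0,0,0,3,0,0,0,0,1,0,0,4,2,0,3,0,3,0] -> 10 nonzero

Answer: 10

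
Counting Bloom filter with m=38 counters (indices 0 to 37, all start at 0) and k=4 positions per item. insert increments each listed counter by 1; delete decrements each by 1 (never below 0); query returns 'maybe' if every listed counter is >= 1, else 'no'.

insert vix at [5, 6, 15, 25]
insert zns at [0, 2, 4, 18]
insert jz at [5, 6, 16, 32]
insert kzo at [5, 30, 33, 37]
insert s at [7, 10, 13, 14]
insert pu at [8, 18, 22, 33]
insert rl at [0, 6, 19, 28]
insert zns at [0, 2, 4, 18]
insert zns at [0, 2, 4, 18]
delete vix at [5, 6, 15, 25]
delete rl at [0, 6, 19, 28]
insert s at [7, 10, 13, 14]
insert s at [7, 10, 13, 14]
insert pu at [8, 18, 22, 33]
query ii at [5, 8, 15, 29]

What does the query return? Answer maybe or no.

Answer: no

Derivation:
Step 1: insert vix at [5, 6, 15, 25] -> counters=[0,0,0,0,0,1,1,0,0,0,0,0,0,0,0,1,0,0,0,0,0,0,0,0,0,1,0,0,0,0,0,0,0,0,0,0,0,0]
Step 2: insert zns at [0, 2, 4, 18] -> counters=[1,0,1,0,1,1,1,0,0,0,0,0,0,0,0,1,0,0,1,0,0,0,0,0,0,1,0,0,0,0,0,0,0,0,0,0,0,0]
Step 3: insert jz at [5, 6, 16, 32] -> counters=[1,0,1,0,1,2,2,0,0,0,0,0,0,0,0,1,1,0,1,0,0,0,0,0,0,1,0,0,0,0,0,0,1,0,0,0,0,0]
Step 4: insert kzo at [5, 30, 33, 37] -> counters=[1,0,1,0,1,3,2,0,0,0,0,0,0,0,0,1,1,0,1,0,0,0,0,0,0,1,0,0,0,0,1,0,1,1,0,0,0,1]
Step 5: insert s at [7, 10, 13, 14] -> counters=[1,0,1,0,1,3,2,1,0,0,1,0,0,1,1,1,1,0,1,0,0,0,0,0,0,1,0,0,0,0,1,0,1,1,0,0,0,1]
Step 6: insert pu at [8, 18, 22, 33] -> counters=[1,0,1,0,1,3,2,1,1,0,1,0,0,1,1,1,1,0,2,0,0,0,1,0,0,1,0,0,0,0,1,0,1,2,0,0,0,1]
Step 7: insert rl at [0, 6, 19, 28] -> counters=[2,0,1,0,1,3,3,1,1,0,1,0,0,1,1,1,1,0,2,1,0,0,1,0,0,1,0,0,1,0,1,0,1,2,0,0,0,1]
Step 8: insert zns at [0, 2, 4, 18] -> counters=[3,0,2,0,2,3,3,1,1,0,1,0,0,1,1,1,1,0,3,1,0,0,1,0,0,1,0,0,1,0,1,0,1,2,0,0,0,1]
Step 9: insert zns at [0, 2, 4, 18] -> counters=[4,0,3,0,3,3,3,1,1,0,1,0,0,1,1,1,1,0,4,1,0,0,1,0,0,1,0,0,1,0,1,0,1,2,0,0,0,1]
Step 10: delete vix at [5, 6, 15, 25] -> counters=[4,0,3,0,3,2,2,1,1,0,1,0,0,1,1,0,1,0,4,1,0,0,1,0,0,0,0,0,1,0,1,0,1,2,0,0,0,1]
Step 11: delete rl at [0, 6, 19, 28] -> counters=[3,0,3,0,3,2,1,1,1,0,1,0,0,1,1,0,1,0,4,0,0,0,1,0,0,0,0,0,0,0,1,0,1,2,0,0,0,1]
Step 12: insert s at [7, 10, 13, 14] -> counters=[3,0,3,0,3,2,1,2,1,0,2,0,0,2,2,0,1,0,4,0,0,0,1,0,0,0,0,0,0,0,1,0,1,2,0,0,0,1]
Step 13: insert s at [7, 10, 13, 14] -> counters=[3,0,3,0,3,2,1,3,1,0,3,0,0,3,3,0,1,0,4,0,0,0,1,0,0,0,0,0,0,0,1,0,1,2,0,0,0,1]
Step 14: insert pu at [8, 18, 22, 33] -> counters=[3,0,3,0,3,2,1,3,2,0,3,0,0,3,3,0,1,0,5,0,0,0,2,0,0,0,0,0,0,0,1,0,1,3,0,0,0,1]
Query ii: check counters[5]=2 counters[8]=2 counters[15]=0 counters[29]=0 -> no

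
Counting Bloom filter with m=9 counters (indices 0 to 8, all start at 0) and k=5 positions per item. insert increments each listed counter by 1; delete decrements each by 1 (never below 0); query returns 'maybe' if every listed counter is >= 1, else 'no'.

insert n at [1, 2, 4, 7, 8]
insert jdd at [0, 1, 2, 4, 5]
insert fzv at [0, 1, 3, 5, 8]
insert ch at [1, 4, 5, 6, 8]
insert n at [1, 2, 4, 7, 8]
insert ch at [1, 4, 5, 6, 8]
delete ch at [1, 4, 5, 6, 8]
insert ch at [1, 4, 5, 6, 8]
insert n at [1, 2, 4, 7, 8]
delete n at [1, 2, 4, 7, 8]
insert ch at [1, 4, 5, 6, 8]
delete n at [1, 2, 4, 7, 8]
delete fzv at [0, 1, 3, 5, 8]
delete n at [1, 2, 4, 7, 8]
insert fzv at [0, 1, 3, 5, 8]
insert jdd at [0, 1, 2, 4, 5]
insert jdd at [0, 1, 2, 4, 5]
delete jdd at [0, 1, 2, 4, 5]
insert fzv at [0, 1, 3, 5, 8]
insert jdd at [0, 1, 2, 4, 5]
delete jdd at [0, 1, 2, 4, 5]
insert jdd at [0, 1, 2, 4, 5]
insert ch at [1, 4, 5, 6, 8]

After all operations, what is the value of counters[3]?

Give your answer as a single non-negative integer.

Answer: 2

Derivation:
Step 1: insert n at [1, 2, 4, 7, 8] -> counters=[0,1,1,0,1,0,0,1,1]
Step 2: insert jdd at [0, 1, 2, 4, 5] -> counters=[1,2,2,0,2,1,0,1,1]
Step 3: insert fzv at [0, 1, 3, 5, 8] -> counters=[2,3,2,1,2,2,0,1,2]
Step 4: insert ch at [1, 4, 5, 6, 8] -> counters=[2,4,2,1,3,3,1,1,3]
Step 5: insert n at [1, 2, 4, 7, 8] -> counters=[2,5,3,1,4,3,1,2,4]
Step 6: insert ch at [1, 4, 5, 6, 8] -> counters=[2,6,3,1,5,4,2,2,5]
Step 7: delete ch at [1, 4, 5, 6, 8] -> counters=[2,5,3,1,4,3,1,2,4]
Step 8: insert ch at [1, 4, 5, 6, 8] -> counters=[2,6,3,1,5,4,2,2,5]
Step 9: insert n at [1, 2, 4, 7, 8] -> counters=[2,7,4,1,6,4,2,3,6]
Step 10: delete n at [1, 2, 4, 7, 8] -> counters=[2,6,3,1,5,4,2,2,5]
Step 11: insert ch at [1, 4, 5, 6, 8] -> counters=[2,7,3,1,6,5,3,2,6]
Step 12: delete n at [1, 2, 4, 7, 8] -> counters=[2,6,2,1,5,5,3,1,5]
Step 13: delete fzv at [0, 1, 3, 5, 8] -> counters=[1,5,2,0,5,4,3,1,4]
Step 14: delete n at [1, 2, 4, 7, 8] -> counters=[1,4,1,0,4,4,3,0,3]
Step 15: insert fzv at [0, 1, 3, 5, 8] -> counters=[2,5,1,1,4,5,3,0,4]
Step 16: insert jdd at [0, 1, 2, 4, 5] -> counters=[3,6,2,1,5,6,3,0,4]
Step 17: insert jdd at [0, 1, 2, 4, 5] -> counters=[4,7,3,1,6,7,3,0,4]
Step 18: delete jdd at [0, 1, 2, 4, 5] -> counters=[3,6,2,1,5,6,3,0,4]
Step 19: insert fzv at [0, 1, 3, 5, 8] -> counters=[4,7,2,2,5,7,3,0,5]
Step 20: insert jdd at [0, 1, 2, 4, 5] -> counters=[5,8,3,2,6,8,3,0,5]
Step 21: delete jdd at [0, 1, 2, 4, 5] -> counters=[4,7,2,2,5,7,3,0,5]
Step 22: insert jdd at [0, 1, 2, 4, 5] -> counters=[5,8,3,2,6,8,3,0,5]
Step 23: insert ch at [1, 4, 5, 6, 8] -> counters=[5,9,3,2,7,9,4,0,6]
Final counters=[5,9,3,2,7,9,4,0,6] -> counters[3]=2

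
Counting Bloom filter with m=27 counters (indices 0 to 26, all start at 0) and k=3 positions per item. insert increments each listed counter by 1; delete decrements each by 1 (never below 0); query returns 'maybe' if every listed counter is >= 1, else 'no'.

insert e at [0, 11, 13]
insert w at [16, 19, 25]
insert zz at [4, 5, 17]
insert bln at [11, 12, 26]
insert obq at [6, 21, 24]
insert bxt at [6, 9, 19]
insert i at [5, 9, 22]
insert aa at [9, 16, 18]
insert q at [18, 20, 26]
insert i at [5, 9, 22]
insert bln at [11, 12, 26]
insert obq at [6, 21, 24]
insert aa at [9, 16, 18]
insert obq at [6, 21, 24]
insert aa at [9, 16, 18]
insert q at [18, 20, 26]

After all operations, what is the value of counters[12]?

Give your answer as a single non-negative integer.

Answer: 2

Derivation:
Step 1: insert e at [0, 11, 13] -> counters=[1,0,0,0,0,0,0,0,0,0,0,1,0,1,0,0,0,0,0,0,0,0,0,0,0,0,0]
Step 2: insert w at [16, 19, 25] -> counters=[1,0,0,0,0,0,0,0,0,0,0,1,0,1,0,0,1,0,0,1,0,0,0,0,0,1,0]
Step 3: insert zz at [4, 5, 17] -> counters=[1,0,0,0,1,1,0,0,0,0,0,1,0,1,0,0,1,1,0,1,0,0,0,0,0,1,0]
Step 4: insert bln at [11, 12, 26] -> counters=[1,0,0,0,1,1,0,0,0,0,0,2,1,1,0,0,1,1,0,1,0,0,0,0,0,1,1]
Step 5: insert obq at [6, 21, 24] -> counters=[1,0,0,0,1,1,1,0,0,0,0,2,1,1,0,0,1,1,0,1,0,1,0,0,1,1,1]
Step 6: insert bxt at [6, 9, 19] -> counters=[1,0,0,0,1,1,2,0,0,1,0,2,1,1,0,0,1,1,0,2,0,1,0,0,1,1,1]
Step 7: insert i at [5, 9, 22] -> counters=[1,0,0,0,1,2,2,0,0,2,0,2,1,1,0,0,1,1,0,2,0,1,1,0,1,1,1]
Step 8: insert aa at [9, 16, 18] -> counters=[1,0,0,0,1,2,2,0,0,3,0,2,1,1,0,0,2,1,1,2,0,1,1,0,1,1,1]
Step 9: insert q at [18, 20, 26] -> counters=[1,0,0,0,1,2,2,0,0,3,0,2,1,1,0,0,2,1,2,2,1,1,1,0,1,1,2]
Step 10: insert i at [5, 9, 22] -> counters=[1,0,0,0,1,3,2,0,0,4,0,2,1,1,0,0,2,1,2,2,1,1,2,0,1,1,2]
Step 11: insert bln at [11, 12, 26] -> counters=[1,0,0,0,1,3,2,0,0,4,0,3,2,1,0,0,2,1,2,2,1,1,2,0,1,1,3]
Step 12: insert obq at [6, 21, 24] -> counters=[1,0,0,0,1,3,3,0,0,4,0,3,2,1,0,0,2,1,2,2,1,2,2,0,2,1,3]
Step 13: insert aa at [9, 16, 18] -> counters=[1,0,0,0,1,3,3,0,0,5,0,3,2,1,0,0,3,1,3,2,1,2,2,0,2,1,3]
Step 14: insert obq at [6, 21, 24] -> counters=[1,0,0,0,1,3,4,0,0,5,0,3,2,1,0,0,3,1,3,2,1,3,2,0,3,1,3]
Step 15: insert aa at [9, 16, 18] -> counters=[1,0,0,0,1,3,4,0,0,6,0,3,2,1,0,0,4,1,4,2,1,3,2,0,3,1,3]
Step 16: insert q at [18, 20, 26] -> counters=[1,0,0,0,1,3,4,0,0,6,0,3,2,1,0,0,4,1,5,2,2,3,2,0,3,1,4]
Final counters=[1,0,0,0,1,3,4,0,0,6,0,3,2,1,0,0,4,1,5,2,2,3,2,0,3,1,4] -> counters[12]=2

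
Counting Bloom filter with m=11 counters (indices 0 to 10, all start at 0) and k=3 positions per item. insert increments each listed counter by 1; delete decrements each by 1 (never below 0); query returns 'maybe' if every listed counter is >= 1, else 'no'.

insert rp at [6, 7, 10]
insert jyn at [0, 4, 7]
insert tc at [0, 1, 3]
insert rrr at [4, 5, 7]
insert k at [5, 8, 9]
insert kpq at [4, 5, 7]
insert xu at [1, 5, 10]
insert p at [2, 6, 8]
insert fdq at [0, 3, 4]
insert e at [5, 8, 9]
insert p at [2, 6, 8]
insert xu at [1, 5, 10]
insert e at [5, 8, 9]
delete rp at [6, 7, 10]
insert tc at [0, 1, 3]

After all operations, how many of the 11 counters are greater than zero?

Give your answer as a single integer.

Answer: 11

Derivation:
Step 1: insert rp at [6, 7, 10] -> counters=[0,0,0,0,0,0,1,1,0,0,1]
Step 2: insert jyn at [0, 4, 7] -> counters=[1,0,0,0,1,0,1,2,0,0,1]
Step 3: insert tc at [0, 1, 3] -> counters=[2,1,0,1,1,0,1,2,0,0,1]
Step 4: insert rrr at [4, 5, 7] -> counters=[2,1,0,1,2,1,1,3,0,0,1]
Step 5: insert k at [5, 8, 9] -> counters=[2,1,0,1,2,2,1,3,1,1,1]
Step 6: insert kpq at [4, 5, 7] -> counters=[2,1,0,1,3,3,1,4,1,1,1]
Step 7: insert xu at [1, 5, 10] -> counters=[2,2,0,1,3,4,1,4,1,1,2]
Step 8: insert p at [2, 6, 8] -> counters=[2,2,1,1,3,4,2,4,2,1,2]
Step 9: insert fdq at [0, 3, 4] -> counters=[3,2,1,2,4,4,2,4,2,1,2]
Step 10: insert e at [5, 8, 9] -> counters=[3,2,1,2,4,5,2,4,3,2,2]
Step 11: insert p at [2, 6, 8] -> counters=[3,2,2,2,4,5,3,4,4,2,2]
Step 12: insert xu at [1, 5, 10] -> counters=[3,3,2,2,4,6,3,4,4,2,3]
Step 13: insert e at [5, 8, 9] -> counters=[3,3,2,2,4,7,3,4,5,3,3]
Step 14: delete rp at [6, 7, 10] -> counters=[3,3,2,2,4,7,2,3,5,3,2]
Step 15: insert tc at [0, 1, 3] -> counters=[4,4,2,3,4,7,2,3,5,3,2]
Final counters=[4,4,2,3,4,7,2,3,5,3,2] -> 11 nonzero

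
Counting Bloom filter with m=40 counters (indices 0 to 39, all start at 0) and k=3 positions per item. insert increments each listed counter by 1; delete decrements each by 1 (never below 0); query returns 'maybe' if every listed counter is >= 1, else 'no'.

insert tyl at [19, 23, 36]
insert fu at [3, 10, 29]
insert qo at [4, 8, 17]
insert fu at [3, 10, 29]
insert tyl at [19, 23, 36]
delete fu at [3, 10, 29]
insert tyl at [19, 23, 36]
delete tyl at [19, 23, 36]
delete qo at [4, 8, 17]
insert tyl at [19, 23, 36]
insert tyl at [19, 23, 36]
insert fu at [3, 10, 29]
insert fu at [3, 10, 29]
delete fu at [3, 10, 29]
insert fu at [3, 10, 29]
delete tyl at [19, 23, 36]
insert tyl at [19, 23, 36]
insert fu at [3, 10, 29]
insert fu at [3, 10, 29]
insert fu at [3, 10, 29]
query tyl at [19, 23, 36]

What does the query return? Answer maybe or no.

Answer: maybe

Derivation:
Step 1: insert tyl at [19, 23, 36] -> counters=[0,0,0,0,0,0,0,0,0,0,0,0,0,0,0,0,0,0,0,1,0,0,0,1,0,0,0,0,0,0,0,0,0,0,0,0,1,0,0,0]
Step 2: insert fu at [3, 10, 29] -> counters=[0,0,0,1,0,0,0,0,0,0,1,0,0,0,0,0,0,0,0,1,0,0,0,1,0,0,0,0,0,1,0,0,0,0,0,0,1,0,0,0]
Step 3: insert qo at [4, 8, 17] -> counters=[0,0,0,1,1,0,0,0,1,0,1,0,0,0,0,0,0,1,0,1,0,0,0,1,0,0,0,0,0,1,0,0,0,0,0,0,1,0,0,0]
Step 4: insert fu at [3, 10, 29] -> counters=[0,0,0,2,1,0,0,0,1,0,2,0,0,0,0,0,0,1,0,1,0,0,0,1,0,0,0,0,0,2,0,0,0,0,0,0,1,0,0,0]
Step 5: insert tyl at [19, 23, 36] -> counters=[0,0,0,2,1,0,0,0,1,0,2,0,0,0,0,0,0,1,0,2,0,0,0,2,0,0,0,0,0,2,0,0,0,0,0,0,2,0,0,0]
Step 6: delete fu at [3, 10, 29] -> counters=[0,0,0,1,1,0,0,0,1,0,1,0,0,0,0,0,0,1,0,2,0,0,0,2,0,0,0,0,0,1,0,0,0,0,0,0,2,0,0,0]
Step 7: insert tyl at [19, 23, 36] -> counters=[0,0,0,1,1,0,0,0,1,0,1,0,0,0,0,0,0,1,0,3,0,0,0,3,0,0,0,0,0,1,0,0,0,0,0,0,3,0,0,0]
Step 8: delete tyl at [19, 23, 36] -> counters=[0,0,0,1,1,0,0,0,1,0,1,0,0,0,0,0,0,1,0,2,0,0,0,2,0,0,0,0,0,1,0,0,0,0,0,0,2,0,0,0]
Step 9: delete qo at [4, 8, 17] -> counters=[0,0,0,1,0,0,0,0,0,0,1,0,0,0,0,0,0,0,0,2,0,0,0,2,0,0,0,0,0,1,0,0,0,0,0,0,2,0,0,0]
Step 10: insert tyl at [19, 23, 36] -> counters=[0,0,0,1,0,0,0,0,0,0,1,0,0,0,0,0,0,0,0,3,0,0,0,3,0,0,0,0,0,1,0,0,0,0,0,0,3,0,0,0]
Step 11: insert tyl at [19, 23, 36] -> counters=[0,0,0,1,0,0,0,0,0,0,1,0,0,0,0,0,0,0,0,4,0,0,0,4,0,0,0,0,0,1,0,0,0,0,0,0,4,0,0,0]
Step 12: insert fu at [3, 10, 29] -> counters=[0,0,0,2,0,0,0,0,0,0,2,0,0,0,0,0,0,0,0,4,0,0,0,4,0,0,0,0,0,2,0,0,0,0,0,0,4,0,0,0]
Step 13: insert fu at [3, 10, 29] -> counters=[0,0,0,3,0,0,0,0,0,0,3,0,0,0,0,0,0,0,0,4,0,0,0,4,0,0,0,0,0,3,0,0,0,0,0,0,4,0,0,0]
Step 14: delete fu at [3, 10, 29] -> counters=[0,0,0,2,0,0,0,0,0,0,2,0,0,0,0,0,0,0,0,4,0,0,0,4,0,0,0,0,0,2,0,0,0,0,0,0,4,0,0,0]
Step 15: insert fu at [3, 10, 29] -> counters=[0,0,0,3,0,0,0,0,0,0,3,0,0,0,0,0,0,0,0,4,0,0,0,4,0,0,0,0,0,3,0,0,0,0,0,0,4,0,0,0]
Step 16: delete tyl at [19, 23, 36] -> counters=[0,0,0,3,0,0,0,0,0,0,3,0,0,0,0,0,0,0,0,3,0,0,0,3,0,0,0,0,0,3,0,0,0,0,0,0,3,0,0,0]
Step 17: insert tyl at [19, 23, 36] -> counters=[0,0,0,3,0,0,0,0,0,0,3,0,0,0,0,0,0,0,0,4,0,0,0,4,0,0,0,0,0,3,0,0,0,0,0,0,4,0,0,0]
Step 18: insert fu at [3, 10, 29] -> counters=[0,0,0,4,0,0,0,0,0,0,4,0,0,0,0,0,0,0,0,4,0,0,0,4,0,0,0,0,0,4,0,0,0,0,0,0,4,0,0,0]
Step 19: insert fu at [3, 10, 29] -> counters=[0,0,0,5,0,0,0,0,0,0,5,0,0,0,0,0,0,0,0,4,0,0,0,4,0,0,0,0,0,5,0,0,0,0,0,0,4,0,0,0]
Step 20: insert fu at [3, 10, 29] -> counters=[0,0,0,6,0,0,0,0,0,0,6,0,0,0,0,0,0,0,0,4,0,0,0,4,0,0,0,0,0,6,0,0,0,0,0,0,4,0,0,0]
Query tyl: check counters[19]=4 counters[23]=4 counters[36]=4 -> maybe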